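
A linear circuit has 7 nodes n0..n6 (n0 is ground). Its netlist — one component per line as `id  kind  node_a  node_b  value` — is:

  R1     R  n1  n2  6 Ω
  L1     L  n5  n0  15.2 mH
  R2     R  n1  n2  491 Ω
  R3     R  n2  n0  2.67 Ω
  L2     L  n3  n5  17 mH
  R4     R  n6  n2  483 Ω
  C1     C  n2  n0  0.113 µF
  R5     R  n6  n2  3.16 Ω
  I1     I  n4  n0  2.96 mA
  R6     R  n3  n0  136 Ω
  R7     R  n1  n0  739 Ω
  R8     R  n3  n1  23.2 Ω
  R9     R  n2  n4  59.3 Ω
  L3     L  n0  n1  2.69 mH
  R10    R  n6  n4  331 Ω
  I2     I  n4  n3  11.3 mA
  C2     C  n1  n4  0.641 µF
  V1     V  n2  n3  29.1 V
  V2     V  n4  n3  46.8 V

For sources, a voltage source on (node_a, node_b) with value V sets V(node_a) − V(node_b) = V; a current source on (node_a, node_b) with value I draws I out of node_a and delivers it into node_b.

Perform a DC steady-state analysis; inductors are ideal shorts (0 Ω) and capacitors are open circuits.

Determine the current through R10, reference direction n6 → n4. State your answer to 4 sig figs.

Apply KCL at each of the 6 non-ground nodes and solve the resulting linear system.
Node n1: branches {R1, R2, R7, R8, L3, C2} → V_1 = 0.000
Node n2: branches {R1, R2, R3, R4, C1, R5, R9, V1} → V_2 = 29.10
Node n3: branches {L2, R6, R8, I2, V1, V2} → V_3 = 0.000
Node n4: branches {I1, R9, R10, I2, C2, V2} → V_4 = 46.80
Node n5: branches {L1, L2} → V_5 = 0.000
Node n6: branches {R4, R5, R10} → V_6 = 29.27
Source currents: i(L1)=-15.81, i(L2)=-15.81, i(L3)=-4.909, i(V1)=-15.46, i(V2)=-0.3657

-0.05297 A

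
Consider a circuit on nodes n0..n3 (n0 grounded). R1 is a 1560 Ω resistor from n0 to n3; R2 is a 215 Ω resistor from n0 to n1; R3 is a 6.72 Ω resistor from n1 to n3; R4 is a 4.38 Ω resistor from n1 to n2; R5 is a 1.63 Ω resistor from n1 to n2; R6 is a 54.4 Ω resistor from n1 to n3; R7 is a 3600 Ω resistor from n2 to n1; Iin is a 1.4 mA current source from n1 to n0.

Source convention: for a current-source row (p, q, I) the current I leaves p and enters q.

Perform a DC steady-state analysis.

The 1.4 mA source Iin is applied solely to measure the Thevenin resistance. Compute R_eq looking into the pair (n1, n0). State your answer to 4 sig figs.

Apply KCL at each of the 3 non-ground nodes and solve the resulting linear system.
Node n1: branches {R2, R3, R4, R5, R6, R7, Iin} → V_1 = -0.2647
Node n2: branches {R4, R5, R7} → V_2 = -0.2647
Node n3: branches {R1, R3, R6} → V_3 = -0.2637

R_eq = 189.0 Ω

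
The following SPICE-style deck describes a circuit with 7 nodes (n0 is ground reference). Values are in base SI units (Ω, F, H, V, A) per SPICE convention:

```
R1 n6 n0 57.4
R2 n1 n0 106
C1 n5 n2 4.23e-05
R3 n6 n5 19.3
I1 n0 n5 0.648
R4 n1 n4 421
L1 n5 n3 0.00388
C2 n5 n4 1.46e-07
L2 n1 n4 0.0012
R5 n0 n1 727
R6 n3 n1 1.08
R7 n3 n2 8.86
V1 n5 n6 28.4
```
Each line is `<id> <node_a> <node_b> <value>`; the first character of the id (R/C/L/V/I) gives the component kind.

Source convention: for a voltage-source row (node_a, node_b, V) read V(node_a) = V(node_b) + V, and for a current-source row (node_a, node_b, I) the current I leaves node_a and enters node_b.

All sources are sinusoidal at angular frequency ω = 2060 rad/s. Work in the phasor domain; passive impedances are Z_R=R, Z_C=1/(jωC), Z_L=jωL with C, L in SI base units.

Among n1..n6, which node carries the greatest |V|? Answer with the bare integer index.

5

MNA unknowns: 6 node voltages V₁..V_6 plus 1 source current (V1)
R1: Y=0.01742+0.000j on G[6,0]
R2: Y=0.009434+0.000j on G[1,0]
C1: Y=0.000+0.08714j on G[5,2]
R3: Y=0.05181+0.000j on G[6,5]
I1: z[0]−=0.648, z[5]+=0.648
R4: Y=0.002375+0.000j on G[1,4]
L1: Y=0.000-0.1251j on G[5,3]
C2: Y=0.000+0.0003008j on G[5,4]
L2: Y=0.000-0.4045j on G[1,4]
R5: Y=0.001376+0.000j on G[0,1]
R6: Y=0.9259+0.000j on G[3,1]
R7: Y=0.1129+0.000j on G[3,2]
V1: row V5−V6=28.4, i_V1 at 5,6
solve → V1=38.41-2.556j, V2=37.93+0.3744j, V3=38.86-2.587j, V4=38.41-2.559j, V5=41.76+1.586j, V6=13.36+1.586j
aux → i_V1=-1.239+0.02763j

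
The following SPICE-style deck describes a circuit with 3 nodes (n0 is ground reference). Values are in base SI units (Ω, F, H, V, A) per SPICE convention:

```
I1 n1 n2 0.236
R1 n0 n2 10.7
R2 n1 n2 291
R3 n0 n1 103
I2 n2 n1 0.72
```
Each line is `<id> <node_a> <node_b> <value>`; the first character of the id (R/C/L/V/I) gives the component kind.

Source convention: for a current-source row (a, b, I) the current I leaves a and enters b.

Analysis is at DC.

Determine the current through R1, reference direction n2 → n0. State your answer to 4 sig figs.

-0.3480 A

MNA unknowns: 2 node voltages V₁..V_2
I1: z[1]−=0.236, z[2]+=0.236
R1: Y=0.09346 on G[0,2]
R2: Y=0.003436 on G[1,2]
R3: Y=0.009709 on G[0,1]
I2: z[2]−=0.72, z[1]+=0.72
solve → V1=35.85, V2=-3.724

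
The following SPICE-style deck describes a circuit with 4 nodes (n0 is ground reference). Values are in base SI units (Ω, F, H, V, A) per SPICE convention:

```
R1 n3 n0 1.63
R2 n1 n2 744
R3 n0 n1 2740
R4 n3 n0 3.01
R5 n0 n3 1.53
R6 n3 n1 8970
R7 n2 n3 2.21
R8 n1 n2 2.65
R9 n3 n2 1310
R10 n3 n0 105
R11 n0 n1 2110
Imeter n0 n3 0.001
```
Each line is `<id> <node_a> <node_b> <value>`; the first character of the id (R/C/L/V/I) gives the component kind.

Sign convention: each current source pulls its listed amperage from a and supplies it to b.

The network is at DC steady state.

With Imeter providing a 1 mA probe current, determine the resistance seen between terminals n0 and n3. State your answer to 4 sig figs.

Element admittances at DC:
  Y(R1) = 0.6135 S between n3,n0
  Y(R2) = 0.001344 S between n1,n2
  Y(R3) = 0.0003650 S between n0,n1
  Y(R4) = 0.3322 S between n3,n0
  Y(R5) = 0.6536 S between n0,n3
  Y(R6) = 0.0001115 S between n3,n1
  Y(R7) = 0.4525 S between n2,n3
  Y(R8) = 0.3774 S between n1,n2
  Y(R9) = 0.0007634 S between n3,n2
  Y(R10) = 0.009524 S between n3,n0
  Y(R11) = 0.0004739 S between n0,n1
  Imeter: injects 0.001 A into n3 (from n0)
Assemble and solve the 3×3 MNA system:
  V(n1)=0.0006187  V(n2)=0.0006201  V(n3)=0.0006212

R_eq = 0.6212 Ω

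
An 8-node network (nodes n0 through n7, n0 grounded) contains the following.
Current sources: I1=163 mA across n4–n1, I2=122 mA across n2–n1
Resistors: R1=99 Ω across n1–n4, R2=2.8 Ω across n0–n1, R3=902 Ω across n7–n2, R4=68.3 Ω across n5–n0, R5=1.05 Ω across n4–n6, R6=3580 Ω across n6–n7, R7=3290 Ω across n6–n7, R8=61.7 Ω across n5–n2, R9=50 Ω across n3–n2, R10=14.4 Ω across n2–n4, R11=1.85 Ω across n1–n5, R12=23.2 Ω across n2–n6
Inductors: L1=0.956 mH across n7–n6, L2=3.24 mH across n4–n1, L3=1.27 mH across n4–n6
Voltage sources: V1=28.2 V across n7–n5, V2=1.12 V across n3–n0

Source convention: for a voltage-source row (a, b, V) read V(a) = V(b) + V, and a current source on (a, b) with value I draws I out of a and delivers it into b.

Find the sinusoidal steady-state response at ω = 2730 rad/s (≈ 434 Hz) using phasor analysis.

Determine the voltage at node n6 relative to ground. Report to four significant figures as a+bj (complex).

20.18+0.3611j V

MNA unknowns: 7 node voltages V₁..V_7 plus 2 source currents (V1, V2)
I1: z[4]−=0.163, z[1]+=0.163
R1: Y=0.01010+0.000j on G[1,4]
R2: Y=0.3571+0.000j on G[0,1]
R3: Y=0.001109+0.000j on G[7,2]
R4: Y=0.01464+0.000j on G[5,0]
R5: Y=0.9524+0.000j on G[4,6]
R6: Y=0.0002793+0.000j on G[6,7]
R7: Y=0.0003040+0.000j on G[6,7]
R8: Y=0.01621+0.000j on G[5,2]
L1: Y=0.000-0.3832j on G[7,6]
R9: Y=0.02000+0.000j on G[3,2]
L2: Y=0.000-0.1131j on G[4,1]
I2: z[2]−=0.122, z[1]+=0.122
L3: Y=0.000-0.2884j on G[4,6]
R10: Y=0.06944+0.000j on G[2,4]
R11: Y=0.5405+0.000j on G[1,5]
R12: Y=0.04310+0.000j on G[2,6]
V1: row V7−V5=28.2, i_V1 at 7,5
V2: row V3−V0=1.12, i_V2 at 3,0
solve → V1=-0.6071-0.2313j, V2=13.71+1.497j, V3=1.120+0.000j, V4=18.64+2.109j, V5=-2.385+3.597j, V6=20.18+0.3611j, V7=25.82+3.597j
aux → i_V1=-1.257+2.156j, i_V2=0.2517+0.02994j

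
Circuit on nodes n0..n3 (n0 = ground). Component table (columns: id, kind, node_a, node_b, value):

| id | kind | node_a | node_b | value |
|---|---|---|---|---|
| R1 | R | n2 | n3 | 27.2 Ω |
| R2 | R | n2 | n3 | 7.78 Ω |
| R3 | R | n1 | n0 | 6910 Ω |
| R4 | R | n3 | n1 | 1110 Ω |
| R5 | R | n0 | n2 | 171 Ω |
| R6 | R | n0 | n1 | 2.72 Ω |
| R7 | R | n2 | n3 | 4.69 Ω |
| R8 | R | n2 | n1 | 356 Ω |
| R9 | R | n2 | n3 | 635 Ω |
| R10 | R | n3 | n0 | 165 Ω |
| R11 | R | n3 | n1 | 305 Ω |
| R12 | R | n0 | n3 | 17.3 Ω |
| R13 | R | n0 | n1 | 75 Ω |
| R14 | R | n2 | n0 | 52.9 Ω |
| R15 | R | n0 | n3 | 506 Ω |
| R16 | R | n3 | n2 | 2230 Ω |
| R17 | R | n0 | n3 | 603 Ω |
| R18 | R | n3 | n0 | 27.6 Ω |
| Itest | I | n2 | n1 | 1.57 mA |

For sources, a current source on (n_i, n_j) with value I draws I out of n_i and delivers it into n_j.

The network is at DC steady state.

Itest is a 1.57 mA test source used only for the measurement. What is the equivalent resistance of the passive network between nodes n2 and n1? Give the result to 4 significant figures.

Apply KCL at each of the 3 non-ground nodes and solve the resulting linear system.
Node n1: branches {R3, R4, R6, R8, R11, R13, Itest} → V_1 = 0.003829
Node n2: branches {R1, R2, R5, R7, R8, R9, R14, R16, Itest} → V_2 = -0.01386
Node n3: branches {R1, R2, R4, R7, R9, R10, R11, R12, R15, R16, R17, R18} → V_3 = -0.01076

R_eq = 11.26 Ω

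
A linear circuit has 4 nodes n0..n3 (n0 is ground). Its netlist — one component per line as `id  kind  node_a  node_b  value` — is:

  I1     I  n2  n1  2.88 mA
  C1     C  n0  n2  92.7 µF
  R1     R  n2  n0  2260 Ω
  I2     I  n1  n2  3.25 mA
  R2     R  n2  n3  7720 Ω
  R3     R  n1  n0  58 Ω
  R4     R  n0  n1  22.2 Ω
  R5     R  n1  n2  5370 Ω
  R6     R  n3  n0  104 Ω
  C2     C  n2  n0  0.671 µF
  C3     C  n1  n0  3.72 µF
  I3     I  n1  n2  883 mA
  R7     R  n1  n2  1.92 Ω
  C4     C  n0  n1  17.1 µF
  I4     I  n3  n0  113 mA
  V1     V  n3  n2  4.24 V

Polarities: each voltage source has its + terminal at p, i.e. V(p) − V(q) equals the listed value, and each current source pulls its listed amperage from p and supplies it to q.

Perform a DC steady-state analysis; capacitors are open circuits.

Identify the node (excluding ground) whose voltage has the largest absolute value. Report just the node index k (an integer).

Element admittances at DC:
  I1: injects 0.00288 A into n1 (from n2)
  Y(C1) = 0.000 S between n0,n2
  Y(R1) = 0.0004425 S between n2,n0
  I2: injects 0.00325 A into n2 (from n1)
  Y(R2) = 0.0001295 S between n2,n3
  Y(R3) = 0.01724 S between n1,n0
  Y(R4) = 0.04505 S between n0,n1
  Y(R5) = 0.0001862 S between n1,n2
  Y(R6) = 0.009615 S between n3,n0
  Y(C2) = 0.000 S between n2,n0
  Y(C3) = 0.000 S between n1,n0
  I3: injects 0.883 A into n2 (from n1)
  Y(R7) = 0.5208 S between n1,n2
  Y(C4) = 0.000 S between n0,n1
  I4: injects 0.113 A into n0 (from n3)
  V1: constraint V(n3)−V(n2) = 4.24
Assemble and solve the 4×4 MNA system:
  V(n1)=-2.323  V(n2)=-0.9048  V(n3)=3.335
  i(V1)=-0.1456

3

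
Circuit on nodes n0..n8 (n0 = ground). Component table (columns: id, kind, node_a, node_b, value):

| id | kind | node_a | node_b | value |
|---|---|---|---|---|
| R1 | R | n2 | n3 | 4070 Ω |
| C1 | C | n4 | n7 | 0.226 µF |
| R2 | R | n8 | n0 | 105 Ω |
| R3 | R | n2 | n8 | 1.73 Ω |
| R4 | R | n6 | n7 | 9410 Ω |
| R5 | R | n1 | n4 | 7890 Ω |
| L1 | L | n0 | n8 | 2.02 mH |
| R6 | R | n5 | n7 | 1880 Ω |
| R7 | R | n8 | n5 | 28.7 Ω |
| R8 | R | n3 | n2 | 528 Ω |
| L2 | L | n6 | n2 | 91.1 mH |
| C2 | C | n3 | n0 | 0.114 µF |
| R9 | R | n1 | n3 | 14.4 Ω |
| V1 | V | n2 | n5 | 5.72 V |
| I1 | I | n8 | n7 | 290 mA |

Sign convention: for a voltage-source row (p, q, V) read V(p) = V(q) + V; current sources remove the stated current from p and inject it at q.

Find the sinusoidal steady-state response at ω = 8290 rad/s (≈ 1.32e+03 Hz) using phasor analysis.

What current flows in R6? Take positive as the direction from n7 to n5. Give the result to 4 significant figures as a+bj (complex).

0.2046-0.0004898j A

Apply KCL at each of the 8 non-ground nodes and solve the resulting linear system.
Node n1: branches {R5, R9} → V_1 = 19.88-6.848j
Node n2: branches {R1, R3, R8, L2, V1} → V_2 = 1.068-0.1835j
Node n3: branches {R1, R8, C2, R9} → V_3 = 19.23-6.902j
Node n4: branches {C1, R5} → V_4 = 378.0+23.12j
Node n5: branches {R6, R7, V1} → V_5 = -4.652-0.1835j
Node n6: branches {R4, L2} → V_6 = 3.566+30.03j
Node n7: branches {C1, R4, R6, I1} → V_7 = 380.0-1.104j
Node n8: branches {R2, R3, L1, R7, I1} → V_8 = 0.2798-0.1539j
Source currents: i(V1)=-0.3765-0.0005435j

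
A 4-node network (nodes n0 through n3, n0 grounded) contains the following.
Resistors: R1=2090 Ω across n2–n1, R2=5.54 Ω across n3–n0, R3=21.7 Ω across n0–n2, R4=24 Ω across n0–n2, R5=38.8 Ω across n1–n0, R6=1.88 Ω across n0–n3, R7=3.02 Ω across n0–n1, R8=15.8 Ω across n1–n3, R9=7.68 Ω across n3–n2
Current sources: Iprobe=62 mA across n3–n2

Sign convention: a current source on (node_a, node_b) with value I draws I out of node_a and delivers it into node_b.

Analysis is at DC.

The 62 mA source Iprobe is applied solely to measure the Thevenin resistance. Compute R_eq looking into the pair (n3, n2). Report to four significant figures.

Element admittances at DC:
  Y(R1) = 0.0004785 S between n2,n1
  Y(R2) = 0.1805 S between n3,n0
  Y(R3) = 0.04608 S between n0,n2
  Y(R4) = 0.04167 S between n0,n2
  Y(R5) = 0.02577 S between n1,n0
  Y(R6) = 0.5319 S between n0,n3
  Y(R7) = 0.3311 S between n0,n1
  Y(R8) = 0.06329 S between n1,n3
  Y(R9) = 0.1302 S between n3,n2
  Iprobe: injects 0.062 A into n2 (from n3)
Assemble and solve the 3×3 MNA system:
  V(n1)=-0.004296  V(n2)=0.2656  V(n3)=-0.03056

R_eq = 4.777 Ω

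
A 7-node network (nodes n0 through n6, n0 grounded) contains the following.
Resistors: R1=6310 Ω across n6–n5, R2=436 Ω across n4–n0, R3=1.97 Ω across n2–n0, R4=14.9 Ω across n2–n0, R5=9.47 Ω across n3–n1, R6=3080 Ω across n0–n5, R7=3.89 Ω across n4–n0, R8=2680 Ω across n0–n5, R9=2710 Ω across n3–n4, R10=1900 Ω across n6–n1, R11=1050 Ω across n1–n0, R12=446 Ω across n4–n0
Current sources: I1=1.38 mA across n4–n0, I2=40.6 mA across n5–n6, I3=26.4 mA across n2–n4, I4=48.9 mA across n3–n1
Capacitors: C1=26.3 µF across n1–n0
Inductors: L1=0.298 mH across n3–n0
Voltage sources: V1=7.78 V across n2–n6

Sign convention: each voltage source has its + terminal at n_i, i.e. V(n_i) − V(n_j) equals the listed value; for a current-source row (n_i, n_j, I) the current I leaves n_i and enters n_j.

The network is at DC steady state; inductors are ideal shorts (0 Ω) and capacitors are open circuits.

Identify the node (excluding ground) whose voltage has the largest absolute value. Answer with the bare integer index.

5

Element admittances at DC:
  Y(R1) = 0.0001585 S between n6,n5
  I1: injects 0.00138 A into n0 (from n4)
  I2: injects 0.0406 A into n6 (from n5)
  Y(R2) = 0.002294 S between n4,n0
  Y(C1) = 0.000 S between n1,n0
  Y(R3) = 0.5076 S between n2,n0
  Y(R4) = 0.06711 S between n2,n0
  Y(R5) = 0.1056 S between n3,n1
  Y(R6) = 0.0003247 S between n0,n5
  Y(R7) = 0.2571 S between n4,n0
  Y(R8) = 0.0003731 S between n0,n5
  I3: injects 0.0264 A into n4 (from n2)
  Y(R9) = 0.0003690 S between n3,n4
  L1: short n3↔n0 (DC inductor)
  Y(R10) = 0.0005263 S between n6,n1
  Y(R11) = 0.0009524 S between n1,n0
  I4: injects 0.0489 A into n1 (from n3)
  Y(R12) = 0.002242 S between n4,n0
  V1: constraint V(n2)−V(n6) = 7.78
Assemble and solve the 8×8 MNA system:
  V(n1)=0.4185  V(n2)=0.02087  V(n3)=0.000  V(n4)=0.09551  V(n5)=-48.85  V(n6)=-7.759
  i(L1)=-0.004667  i(V1)=-0.03839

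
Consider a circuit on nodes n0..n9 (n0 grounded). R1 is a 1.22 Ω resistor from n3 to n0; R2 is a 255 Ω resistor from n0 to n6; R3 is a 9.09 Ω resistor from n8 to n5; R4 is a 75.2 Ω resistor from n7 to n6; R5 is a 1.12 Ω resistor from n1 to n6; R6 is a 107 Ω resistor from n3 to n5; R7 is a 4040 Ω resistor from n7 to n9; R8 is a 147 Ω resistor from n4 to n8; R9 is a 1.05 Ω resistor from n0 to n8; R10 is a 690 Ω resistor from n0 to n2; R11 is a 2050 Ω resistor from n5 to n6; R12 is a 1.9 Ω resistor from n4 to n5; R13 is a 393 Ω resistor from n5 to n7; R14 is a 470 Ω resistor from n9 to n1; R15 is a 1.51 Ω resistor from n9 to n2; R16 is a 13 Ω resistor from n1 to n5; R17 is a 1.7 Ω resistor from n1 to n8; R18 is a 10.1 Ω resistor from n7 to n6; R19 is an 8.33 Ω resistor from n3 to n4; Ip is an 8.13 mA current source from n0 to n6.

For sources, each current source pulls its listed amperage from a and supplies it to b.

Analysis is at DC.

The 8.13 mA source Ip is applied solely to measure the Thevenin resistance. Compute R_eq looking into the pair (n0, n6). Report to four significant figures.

R_eq = 3.507 Ω

Element admittances at DC:
  Y(R1) = 0.8197 S between n3,n0
  Y(R2) = 0.003922 S between n0,n6
  Y(R3) = 0.1100 S between n8,n5
  Y(R4) = 0.01330 S between n7,n6
  Y(R5) = 0.8929 S between n1,n6
  Y(R6) = 0.009346 S between n3,n5
  Y(R7) = 0.0002475 S between n7,n9
  Y(R8) = 0.006803 S between n4,n8
  Y(R9) = 0.9524 S between n0,n8
  Y(R10) = 0.001449 S between n0,n2
  Y(R11) = 0.0004878 S between n5,n6
  Y(R12) = 0.5263 S between n4,n5
  Y(R13) = 0.002545 S between n5,n7
  Y(R14) = 0.002128 S between n9,n1
  Y(R15) = 0.6623 S between n9,n2
  Y(R16) = 0.07692 S between n1,n5
  Y(R17) = 0.5882 S between n1,n8
  Y(R18) = 0.09901 S between n7,n6
  Y(R19) = 0.1200 S between n3,n4
  Ip: injects 0.00813 A into n6 (from n0)
Assemble and solve the 9×9 MNA system:
  V(n1)=0.01960  V(n2)=0.01270  V(n3)=0.0009854  V(n4)=0.007127  V(n5)=0.008522  V(n6)=0.02851  V(n7)=0.02804  V(n8)=0.007552  V(n9)=0.01273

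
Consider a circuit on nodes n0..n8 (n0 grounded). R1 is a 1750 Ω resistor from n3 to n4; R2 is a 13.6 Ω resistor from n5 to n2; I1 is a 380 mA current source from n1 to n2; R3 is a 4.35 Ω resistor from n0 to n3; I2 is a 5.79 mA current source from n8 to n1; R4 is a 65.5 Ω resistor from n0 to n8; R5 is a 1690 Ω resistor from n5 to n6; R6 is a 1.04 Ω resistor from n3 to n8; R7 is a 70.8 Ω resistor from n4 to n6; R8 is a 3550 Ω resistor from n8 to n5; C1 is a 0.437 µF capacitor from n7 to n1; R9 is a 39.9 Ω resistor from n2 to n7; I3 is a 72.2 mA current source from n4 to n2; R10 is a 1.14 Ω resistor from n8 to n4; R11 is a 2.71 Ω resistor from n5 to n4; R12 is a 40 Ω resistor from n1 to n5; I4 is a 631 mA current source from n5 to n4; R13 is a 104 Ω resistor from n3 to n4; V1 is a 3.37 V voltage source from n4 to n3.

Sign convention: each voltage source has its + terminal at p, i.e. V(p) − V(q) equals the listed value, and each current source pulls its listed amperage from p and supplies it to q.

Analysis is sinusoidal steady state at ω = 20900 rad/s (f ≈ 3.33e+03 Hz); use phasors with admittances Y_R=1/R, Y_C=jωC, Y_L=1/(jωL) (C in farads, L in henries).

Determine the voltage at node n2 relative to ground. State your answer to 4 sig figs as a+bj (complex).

Apply KCL at each of the 8 non-ground nodes and solve the resulting linear system.
Node n1: branches {I1, I2, C1, R12} → V_1 = -9.384+4.462j
Node n2: branches {R2, I1, R9, I3} → V_2 = 6.629-1.517j
Node n3: branches {R1, R3, R6, R13, V1} → V_3 = -0.09916+0.000j
Node n4: branches {R1, R7, I3, R10, R11, I4, R13, V1} → V_4 = 3.271+0.000j
Node n5: branches {R2, R5, R8, R11, R12, I4} → V_5 = 1.774+0.000j
Node n6: branches {R5, R7} → V_6 = 3.211+0.000j
Node n7: branches {C1, R9} → V_7 = 2.828-5.967j
Node n8: branches {I2, R4, R6, R8, R10} → V_8 = 1.493+0.000j
Source currents: i(V1)=-1.588+0.000j

6.629-1.517j V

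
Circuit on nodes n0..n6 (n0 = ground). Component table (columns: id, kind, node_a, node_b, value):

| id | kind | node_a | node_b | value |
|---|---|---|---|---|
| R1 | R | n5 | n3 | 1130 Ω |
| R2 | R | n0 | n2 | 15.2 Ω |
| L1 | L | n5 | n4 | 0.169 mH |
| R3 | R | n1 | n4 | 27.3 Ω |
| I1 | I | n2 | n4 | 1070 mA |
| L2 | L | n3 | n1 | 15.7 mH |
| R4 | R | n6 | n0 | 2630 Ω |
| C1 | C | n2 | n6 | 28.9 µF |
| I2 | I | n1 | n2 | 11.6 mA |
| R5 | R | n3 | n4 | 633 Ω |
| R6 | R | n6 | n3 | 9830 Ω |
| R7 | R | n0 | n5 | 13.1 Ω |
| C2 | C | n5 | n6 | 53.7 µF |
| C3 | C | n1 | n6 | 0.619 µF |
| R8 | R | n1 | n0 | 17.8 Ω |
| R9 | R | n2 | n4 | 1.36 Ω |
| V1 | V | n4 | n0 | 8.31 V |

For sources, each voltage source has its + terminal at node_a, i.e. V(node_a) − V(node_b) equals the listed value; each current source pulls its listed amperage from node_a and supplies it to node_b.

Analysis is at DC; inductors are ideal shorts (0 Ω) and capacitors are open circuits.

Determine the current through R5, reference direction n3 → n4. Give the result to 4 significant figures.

Apply KCL at each of the 6 non-ground nodes and solve the resulting linear system.
Node n1: branches {R3, L2, I2, C3, R8} → V_1 = 3.285
Node n2: branches {R2, I1, C1, I2, R9} → V_2 = 6.306
Node n3: branches {R1, L2, R5, R6} → V_3 = 3.285
Node n4: branches {L1, R3, I1, R5, R9, V1} → V_4 = 8.310
Node n5: branches {R1, L1, R7, C2} → V_5 = 8.310
Node n6: branches {R4, C1, R6, C2, C3} → V_6 = 0.6935
Source currents: i(L1)=-0.6388, i(L2)=0.01212, i(V1)=-1.234

-0.007938 A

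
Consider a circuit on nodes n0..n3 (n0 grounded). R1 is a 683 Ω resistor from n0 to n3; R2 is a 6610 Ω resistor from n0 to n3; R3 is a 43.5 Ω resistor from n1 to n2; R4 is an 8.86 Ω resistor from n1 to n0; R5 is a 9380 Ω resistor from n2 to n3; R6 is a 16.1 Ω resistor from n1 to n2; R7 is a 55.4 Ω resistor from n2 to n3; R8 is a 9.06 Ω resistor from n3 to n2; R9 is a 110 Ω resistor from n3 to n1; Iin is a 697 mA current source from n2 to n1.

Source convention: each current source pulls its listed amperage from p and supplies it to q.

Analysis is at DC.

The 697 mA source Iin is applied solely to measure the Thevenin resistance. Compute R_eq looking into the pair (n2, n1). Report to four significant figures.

R_eq = 10.53 Ω

Element admittances at DC:
  Y(R1) = 0.001464 S between n0,n3
  Y(R2) = 0.0001513 S between n0,n3
  Y(R3) = 0.02299 S between n1,n2
  Y(R4) = 0.1129 S between n1,n0
  Y(R5) = 0.0001066 S between n2,n3
  Y(R6) = 0.06211 S between n1,n2
  Y(R7) = 0.01805 S between n2,n3
  Y(R8) = 0.1104 S between n3,n2
  Y(R9) = 0.009091 S between n3,n1
  Iin: injects 0.697 A into n1 (from n2)
Assemble and solve the 3×3 MNA system:
  V(n1)=0.09562  V(n2)=-7.244  V(n3)=-6.681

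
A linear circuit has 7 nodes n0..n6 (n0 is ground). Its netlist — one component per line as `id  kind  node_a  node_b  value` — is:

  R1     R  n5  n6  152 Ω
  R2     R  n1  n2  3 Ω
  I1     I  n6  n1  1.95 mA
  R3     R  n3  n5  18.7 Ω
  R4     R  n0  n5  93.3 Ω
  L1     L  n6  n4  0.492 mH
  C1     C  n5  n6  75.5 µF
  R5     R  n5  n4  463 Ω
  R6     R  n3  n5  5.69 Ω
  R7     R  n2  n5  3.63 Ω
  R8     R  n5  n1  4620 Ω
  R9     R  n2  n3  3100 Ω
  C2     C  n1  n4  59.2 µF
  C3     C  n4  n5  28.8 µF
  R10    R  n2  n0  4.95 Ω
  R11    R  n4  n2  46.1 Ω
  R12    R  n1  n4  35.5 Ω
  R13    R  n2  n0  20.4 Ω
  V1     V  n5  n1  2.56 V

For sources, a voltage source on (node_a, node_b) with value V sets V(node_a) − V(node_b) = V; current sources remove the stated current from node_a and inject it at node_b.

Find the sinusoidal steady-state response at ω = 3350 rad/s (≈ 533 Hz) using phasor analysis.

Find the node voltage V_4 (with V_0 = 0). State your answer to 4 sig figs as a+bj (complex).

Element admittances at ω=3350 rad/s:
  Y(R1) = 0.006579+0.000j S between n5,n6
  Y(R2) = 0.3333+0.000j S between n1,n2
  I1: injects 0.00195 A into n1 (from n6)
  Y(R3) = 0.05348+0.000j S between n3,n5
  Y(R4) = 0.01072+0.000j S between n0,n5
  Y(L1) = 0.000-0.6067j S between n6,n4
  Y(C1) = 0.000+0.2529j S between n5,n6
  Y(R5) = 0.002160+0.000j S between n5,n4
  Y(R6) = 0.1757+0.000j S between n3,n5
  Y(R7) = 0.2755+0.000j S between n2,n5
  Y(R8) = 0.0002165+0.000j S between n5,n1
  Y(R9) = 0.0003226+0.000j S between n2,n3
  Y(C2) = 0.000+0.1983j S between n1,n4
  Y(C3) = 0.000+0.09648j S between n4,n5
  Y(R10) = 0.2020+0.000j S between n2,n0
  Y(R11) = 0.02169+0.000j S between n4,n2
  Y(R12) = 0.02817+0.000j S between n1,n4
  Y(R13) = 0.04902+0.000j S between n2,n0
  V1: constraint V(n5)−V(n1) = 2.56
Assemble and solve the 7×7 MNA system:
  V(n1)=-1.261-0.002432j  V(n2)=-0.05548+0.0001038j  V(n3)=1.297-0.002429j  V(n4)=0.5950+0.07252j  V(n5)=1.299-0.002432j  V(n6)=0.09412+0.1430j
  i(V1)=-0.4416-0.3710j

0.5950+0.07252j V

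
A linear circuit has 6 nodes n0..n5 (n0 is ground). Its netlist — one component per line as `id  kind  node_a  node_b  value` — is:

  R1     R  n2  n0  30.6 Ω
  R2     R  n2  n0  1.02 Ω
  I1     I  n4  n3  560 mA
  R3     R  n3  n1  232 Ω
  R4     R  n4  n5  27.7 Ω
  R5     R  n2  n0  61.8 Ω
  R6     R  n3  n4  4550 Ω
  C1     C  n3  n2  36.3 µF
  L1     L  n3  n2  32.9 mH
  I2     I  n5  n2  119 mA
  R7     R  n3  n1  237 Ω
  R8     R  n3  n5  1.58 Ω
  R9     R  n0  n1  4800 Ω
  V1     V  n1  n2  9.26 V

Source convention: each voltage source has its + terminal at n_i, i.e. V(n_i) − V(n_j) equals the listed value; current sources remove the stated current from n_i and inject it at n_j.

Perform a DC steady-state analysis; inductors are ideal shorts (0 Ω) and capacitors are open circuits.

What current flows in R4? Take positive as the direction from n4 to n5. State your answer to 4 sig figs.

Element admittances at DC:
  Y(R1) = 0.03268 S between n2,n0
  Y(R2) = 0.9804 S between n2,n0
  I1: injects 0.56 A into n3 (from n4)
  Y(R3) = 0.004310 S between n3,n1
  Y(R4) = 0.03610 S between n4,n5
  Y(R5) = 0.01618 S between n2,n0
  Y(R6) = 0.0002198 S between n3,n4
  Y(C1) = 0.000 S between n3,n2
  L1: short n3↔n2 (DC inductor)
  I2: injects 0.119 A into n2 (from n5)
  Y(R7) = 0.004219 S between n3,n1
  Y(R8) = 0.6329 S between n3,n5
  Y(R9) = 0.0002083 S between n0,n1
  V1: constraint V(n1)−V(n2) = 9.26
Assemble and solve the 7×7 MNA system:
  V(n1)=9.258  V(n2)=-0.001874  V(n3)=-0.001874  V(n4)=-16.48  V(n5)=-1.069
  i(L1)=-0.04001  i(V1)=-0.08091

-0.5564 A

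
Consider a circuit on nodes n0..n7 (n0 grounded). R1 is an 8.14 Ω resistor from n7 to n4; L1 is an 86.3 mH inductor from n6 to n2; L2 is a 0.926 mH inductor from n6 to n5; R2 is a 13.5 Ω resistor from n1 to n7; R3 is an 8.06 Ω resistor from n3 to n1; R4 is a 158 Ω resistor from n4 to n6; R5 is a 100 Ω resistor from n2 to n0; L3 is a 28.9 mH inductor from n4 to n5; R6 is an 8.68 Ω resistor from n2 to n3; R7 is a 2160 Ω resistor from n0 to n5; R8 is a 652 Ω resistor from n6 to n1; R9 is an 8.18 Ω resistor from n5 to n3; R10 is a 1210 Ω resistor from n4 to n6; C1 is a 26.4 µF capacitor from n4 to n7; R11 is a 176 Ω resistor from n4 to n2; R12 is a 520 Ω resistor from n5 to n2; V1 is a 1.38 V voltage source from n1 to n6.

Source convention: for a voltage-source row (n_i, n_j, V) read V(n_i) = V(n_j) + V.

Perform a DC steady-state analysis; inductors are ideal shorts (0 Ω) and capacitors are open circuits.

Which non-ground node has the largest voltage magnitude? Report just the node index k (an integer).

1

Element admittances at DC:
  Y(R1) = 0.1229 S between n7,n4
  L1: short n6↔n2 (DC inductor)
  L2: short n6↔n5 (DC inductor)
  Y(R2) = 0.07407 S between n1,n7
  Y(R3) = 0.1241 S between n3,n1
  Y(R4) = 0.006329 S between n4,n6
  Y(R5) = 0.01000 S between n2,n0
  L3: short n4↔n5 (DC inductor)
  Y(R6) = 0.1152 S between n2,n3
  Y(R7) = 0.0004630 S between n0,n5
  Y(R8) = 0.001534 S between n6,n1
  Y(R9) = 0.1222 S between n5,n3
  Y(R10) = 0.0008264 S between n4,n6
  Y(C1) = 0.000 S between n4,n7
  Y(R11) = 0.005682 S between n4,n2
  Y(R12) = 0.001923 S between n5,n2
  V1: constraint V(n1)−V(n6) = 1.38
Assemble and solve the 11×11 MNA system:
  V(n1)=1.380  V(n2)=0.000  V(n3)=0.4736  V(n4)=0.000  V(n5)=0.000  V(n6)=0.000  V(n7)=0.5191
  i(L1)=-0.05456  i(L2)=-0.1217  i(L3)=0.06377  i(V1)=-0.1783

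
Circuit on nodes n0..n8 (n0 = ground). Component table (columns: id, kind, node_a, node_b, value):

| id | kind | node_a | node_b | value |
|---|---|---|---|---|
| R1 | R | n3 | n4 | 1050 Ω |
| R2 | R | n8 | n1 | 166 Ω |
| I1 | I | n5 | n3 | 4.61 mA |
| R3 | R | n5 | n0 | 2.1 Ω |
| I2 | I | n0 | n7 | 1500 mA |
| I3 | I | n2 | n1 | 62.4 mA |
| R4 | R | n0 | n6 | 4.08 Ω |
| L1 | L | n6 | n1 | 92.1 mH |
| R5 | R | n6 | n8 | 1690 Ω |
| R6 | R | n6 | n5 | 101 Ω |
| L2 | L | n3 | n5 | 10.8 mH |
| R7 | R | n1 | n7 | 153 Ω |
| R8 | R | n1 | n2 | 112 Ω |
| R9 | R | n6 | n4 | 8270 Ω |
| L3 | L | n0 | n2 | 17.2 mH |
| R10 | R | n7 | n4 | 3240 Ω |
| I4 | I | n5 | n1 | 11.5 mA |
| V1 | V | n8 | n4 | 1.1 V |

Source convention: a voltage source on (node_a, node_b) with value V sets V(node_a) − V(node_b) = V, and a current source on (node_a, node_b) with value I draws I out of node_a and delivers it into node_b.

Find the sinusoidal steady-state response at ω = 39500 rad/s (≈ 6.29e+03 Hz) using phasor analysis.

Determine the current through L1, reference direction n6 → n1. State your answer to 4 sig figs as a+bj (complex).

Apply KCL at each of the 8 non-ground nodes and solve the resulting linear system.
Node n1: branches {R2, I3, L1, R7, R8, I4} → V_1 = 379.7+489.9j
Node n2: branches {I3, R8, L3} → V_2 = 284.2+536.7j
Node n3: branches {R1, I1, L2} → V_3 = -98.48+162.9j
Node n4: branches {R1, R9, R10, V1} → V_4 = 296.4+407.2j
Node n5: branches {I1, R3, R6, L2, I4} → V_5 = 0.7783+0.4939j
Node n6: branches {R4, L1, R5, R6, R9} → V_6 = 1.385+0.7473j
Node n7: branches {I2, R7, R10} → V_7 = 595.1+486.2j
Node n8: branches {R2, R5, V1} → V_8 = 297.5+407.2j
Source currents: i(V1)=0.3196+0.2575j

-0.1345+0.1040j A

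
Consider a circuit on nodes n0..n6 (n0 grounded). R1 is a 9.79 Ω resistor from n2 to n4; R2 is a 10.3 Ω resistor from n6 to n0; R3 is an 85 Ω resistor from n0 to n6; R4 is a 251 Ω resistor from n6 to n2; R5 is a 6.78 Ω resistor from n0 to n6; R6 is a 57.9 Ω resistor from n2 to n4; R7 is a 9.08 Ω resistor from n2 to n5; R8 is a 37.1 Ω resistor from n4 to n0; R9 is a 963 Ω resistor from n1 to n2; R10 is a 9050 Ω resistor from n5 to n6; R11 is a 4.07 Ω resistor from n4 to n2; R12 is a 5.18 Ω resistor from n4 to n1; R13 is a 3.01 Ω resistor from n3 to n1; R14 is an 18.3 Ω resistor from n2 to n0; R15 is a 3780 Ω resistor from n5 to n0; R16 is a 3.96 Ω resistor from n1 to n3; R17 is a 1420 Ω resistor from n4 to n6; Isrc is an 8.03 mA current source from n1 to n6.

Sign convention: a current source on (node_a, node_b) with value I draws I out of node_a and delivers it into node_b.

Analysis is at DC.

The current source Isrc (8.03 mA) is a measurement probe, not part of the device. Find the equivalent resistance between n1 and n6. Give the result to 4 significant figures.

Element admittances at DC:
  Y(R1) = 0.1021 S between n2,n4
  Y(R2) = 0.09709 S between n6,n0
  Y(R3) = 0.01176 S between n0,n6
  Y(R4) = 0.003984 S between n6,n2
  Y(R5) = 0.1475 S between n0,n6
  Y(R6) = 0.01727 S between n2,n4
  Y(R7) = 0.1101 S between n2,n5
  Y(R8) = 0.02695 S between n4,n0
  Y(R9) = 0.001038 S between n1,n2
  Y(R10) = 0.0001105 S between n5,n6
  Y(R11) = 0.2457 S between n4,n2
  Y(R12) = 0.1931 S between n4,n1
  Y(R13) = 0.3322 S between n3,n1
  Y(R14) = 0.05464 S between n2,n0
  Y(R15) = 0.0002646 S between n5,n0
  Y(R16) = 0.2525 S between n1,n3
  Y(R17) = 0.0007042 S between n4,n6
  Isrc: injects 0.00803 A into n6 (from n1)
Assemble and solve the 6×6 MNA system:
  V(n1)=-0.1420  V(n2)=-0.08653  V(n3)=-0.1420  V(n4)=-0.1007  V(n5)=-0.08621  V(n6)=0.02912

R_eq = 21.31 Ω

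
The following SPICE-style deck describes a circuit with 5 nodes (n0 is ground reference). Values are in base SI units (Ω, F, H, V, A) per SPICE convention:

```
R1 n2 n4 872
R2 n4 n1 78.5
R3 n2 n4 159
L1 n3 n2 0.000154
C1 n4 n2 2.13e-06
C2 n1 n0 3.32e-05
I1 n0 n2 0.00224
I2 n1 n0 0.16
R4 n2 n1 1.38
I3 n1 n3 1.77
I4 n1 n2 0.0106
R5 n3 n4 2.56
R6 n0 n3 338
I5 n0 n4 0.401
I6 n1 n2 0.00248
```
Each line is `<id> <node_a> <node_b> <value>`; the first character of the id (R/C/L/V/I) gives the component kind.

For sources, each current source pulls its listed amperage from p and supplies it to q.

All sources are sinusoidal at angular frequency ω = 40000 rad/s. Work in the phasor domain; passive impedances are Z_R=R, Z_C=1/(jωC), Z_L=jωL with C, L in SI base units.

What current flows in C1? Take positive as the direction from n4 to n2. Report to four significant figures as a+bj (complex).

-1.380+1.101j A

Apply KCL at each of the 4 non-ground nodes and solve the resulting linear system.
Node n1: branches {R2, C2, I2, R4, I3, I4, I6} → V_1 = -0.04306-0.1569j
Node n2: branches {R1, R3, L1, C1, I1, R4, I4, I6} → V_2 = 2.651-0.5143j
Node n3: branches {L1, I3, R5, R6} → V_3 = 11.77+19.33j
Node n4: branches {R1, R2, R3, C1, R5, I5} → V_4 = 15.58+15.68j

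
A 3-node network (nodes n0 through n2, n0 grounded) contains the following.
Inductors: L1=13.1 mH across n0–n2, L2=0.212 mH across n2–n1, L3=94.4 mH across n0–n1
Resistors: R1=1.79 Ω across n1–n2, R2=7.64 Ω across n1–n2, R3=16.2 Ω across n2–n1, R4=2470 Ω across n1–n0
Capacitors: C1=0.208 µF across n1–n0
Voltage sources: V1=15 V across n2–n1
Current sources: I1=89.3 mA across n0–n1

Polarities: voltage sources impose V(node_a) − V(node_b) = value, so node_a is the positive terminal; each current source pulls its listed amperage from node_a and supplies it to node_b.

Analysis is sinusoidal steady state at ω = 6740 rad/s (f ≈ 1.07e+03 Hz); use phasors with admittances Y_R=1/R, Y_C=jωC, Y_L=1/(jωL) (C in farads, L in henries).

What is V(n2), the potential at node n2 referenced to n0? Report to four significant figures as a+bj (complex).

MNA unknowns: 2 node voltages V₁..V_2 plus 1 source current (V1)
L1: Y=0.000-0.01133j on G[0,2]
R1: Y=0.5587+0.000j on G[1,2]
L2: Y=0.000-0.6998j on G[2,1]
L3: Y=0.000-0.001572j on G[0,1]
C1: Y=0.000+0.001402j on G[1,0]
R2: Y=0.1309+0.000j on G[1,2]
R3: Y=0.06173+0.000j on G[2,1]
R4: Y=0.0004049+0.000j on G[1,0]
V1: row V2−V1=15, i_V1 at 2,1
I1: z[0]−=0.0893, z[1]+=0.0893
solve → V1=-14.49+8.278j, V2=0.5131+8.278j
aux → i_V1=-11.36+10.50j

0.5131+8.278j V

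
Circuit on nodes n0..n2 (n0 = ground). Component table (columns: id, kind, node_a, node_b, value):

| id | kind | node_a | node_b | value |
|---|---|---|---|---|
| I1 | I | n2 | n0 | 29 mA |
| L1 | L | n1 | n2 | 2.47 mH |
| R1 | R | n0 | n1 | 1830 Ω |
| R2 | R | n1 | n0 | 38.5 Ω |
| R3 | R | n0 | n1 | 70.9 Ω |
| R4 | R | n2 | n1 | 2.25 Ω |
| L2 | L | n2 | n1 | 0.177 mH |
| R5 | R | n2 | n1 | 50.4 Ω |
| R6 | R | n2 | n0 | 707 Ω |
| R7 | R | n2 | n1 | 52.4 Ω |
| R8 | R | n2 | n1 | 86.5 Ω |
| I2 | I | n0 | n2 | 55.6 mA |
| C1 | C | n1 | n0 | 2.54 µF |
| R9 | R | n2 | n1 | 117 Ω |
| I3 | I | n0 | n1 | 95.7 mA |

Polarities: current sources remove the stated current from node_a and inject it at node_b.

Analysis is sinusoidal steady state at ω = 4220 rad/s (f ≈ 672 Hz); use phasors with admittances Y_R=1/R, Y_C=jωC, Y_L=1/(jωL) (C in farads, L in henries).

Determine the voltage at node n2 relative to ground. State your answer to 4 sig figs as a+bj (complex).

Apply KCL at each of the 2 non-ground nodes and solve the resulting linear system.
Node n1: branches {L1, R1, R2, R3, R4, L2, R5, R7, R8, C1, R9, I3} → V_1 = 2.731-0.6969j
Node n2: branches {I1, L1, R4, L2, R5, R6, R7, R8, I2, R9} → V_2 = 2.736-0.6826j

2.736-0.6826j V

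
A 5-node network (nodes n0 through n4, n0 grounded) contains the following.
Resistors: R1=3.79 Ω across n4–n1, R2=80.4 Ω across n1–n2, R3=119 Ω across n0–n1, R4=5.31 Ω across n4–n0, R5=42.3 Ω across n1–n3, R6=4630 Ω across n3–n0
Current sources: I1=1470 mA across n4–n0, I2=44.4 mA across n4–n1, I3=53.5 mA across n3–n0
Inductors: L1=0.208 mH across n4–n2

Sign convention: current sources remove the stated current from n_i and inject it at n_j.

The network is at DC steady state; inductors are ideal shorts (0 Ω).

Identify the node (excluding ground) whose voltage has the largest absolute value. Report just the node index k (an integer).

Apply KCL at each of the 4 non-ground nodes and solve the resulting linear system.
Node n1: branches {R1, R2, R3, R5, I2} → V_1 = -7.538
Node n2: branches {R2, L1} → V_2 = -7.742
Node n3: branches {R5, R6, I3} → V_3 = -9.713
Node n4: branches {R1, I1, L1, R4, I2} → V_4 = -7.742
Source currents: i(L1)=-0.002537

3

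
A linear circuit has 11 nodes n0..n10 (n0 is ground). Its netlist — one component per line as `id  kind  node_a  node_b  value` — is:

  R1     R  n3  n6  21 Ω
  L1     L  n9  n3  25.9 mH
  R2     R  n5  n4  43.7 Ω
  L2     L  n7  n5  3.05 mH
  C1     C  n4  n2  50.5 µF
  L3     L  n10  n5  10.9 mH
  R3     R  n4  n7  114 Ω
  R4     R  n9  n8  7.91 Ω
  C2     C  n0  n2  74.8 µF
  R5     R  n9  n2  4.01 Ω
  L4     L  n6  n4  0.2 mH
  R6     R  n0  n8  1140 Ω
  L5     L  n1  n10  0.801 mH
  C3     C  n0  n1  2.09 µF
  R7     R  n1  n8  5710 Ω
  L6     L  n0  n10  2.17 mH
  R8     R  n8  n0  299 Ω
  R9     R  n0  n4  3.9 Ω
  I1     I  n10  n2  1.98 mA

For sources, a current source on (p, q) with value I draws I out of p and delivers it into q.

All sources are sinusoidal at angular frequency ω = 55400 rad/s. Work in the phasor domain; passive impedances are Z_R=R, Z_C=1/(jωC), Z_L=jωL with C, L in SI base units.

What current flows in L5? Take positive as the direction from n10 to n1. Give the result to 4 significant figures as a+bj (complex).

Element admittances at ω=55400 rad/s:
  Y(R1) = 0.04762+0.000j S between n3,n6
  Y(L1) = 0.000-0.0006969j S between n9,n3
  Y(R2) = 0.02288+0.000j S between n5,n4
  Y(L2) = 0.000-0.005918j S between n7,n5
  Y(C1) = 0.000+2.798j S between n4,n2
  Y(L3) = 0.000-0.001656j S between n10,n5
  Y(R3) = 0.008772+0.000j S between n4,n7
  Y(R4) = 0.1264+0.000j S between n9,n8
  Y(C2) = 0.000+4.144j S between n0,n2
  Y(R5) = 0.2494+0.000j S between n9,n2
  Y(L4) = 0.000-0.09025j S between n6,n4
  Y(R6) = 0.0008772+0.000j S between n0,n8
  Y(L5) = 0.000-0.02254j S between n1,n10
  Y(C3) = 0.000+0.1158j S between n0,n1
  Y(R7) = 0.0001751+0.000j S between n1,n8
  Y(L6) = 0.000-0.008318j S between n0,n10
  Y(R8) = 0.003344+0.000j S between n8,n0
  Y(R9) = 0.2564+0.000j S between n0,n4
  I1: injects 0.00198 A into n2 (from n10)
Assemble and solve the 10×10 MNA system:
  V(n1)=1.204e-05+0.01262j  V(n2)=2.561e-05-0.0004535j  V(n3)=6.155e-05-0.0004172j  V(n4)=6.213e-05-0.0004176j  V(n5)=-0.003129-0.001116j  V(n6)=6.185e-05-0.0004177j  V(n7)=-0.001260+0.0008433j  V(n8)=2.441e-05-0.0004060j  V(n9)=2.525e-05-0.0004376j  V(n10)=-0.0001510-0.05222j

-0.001461+3.675e-06j A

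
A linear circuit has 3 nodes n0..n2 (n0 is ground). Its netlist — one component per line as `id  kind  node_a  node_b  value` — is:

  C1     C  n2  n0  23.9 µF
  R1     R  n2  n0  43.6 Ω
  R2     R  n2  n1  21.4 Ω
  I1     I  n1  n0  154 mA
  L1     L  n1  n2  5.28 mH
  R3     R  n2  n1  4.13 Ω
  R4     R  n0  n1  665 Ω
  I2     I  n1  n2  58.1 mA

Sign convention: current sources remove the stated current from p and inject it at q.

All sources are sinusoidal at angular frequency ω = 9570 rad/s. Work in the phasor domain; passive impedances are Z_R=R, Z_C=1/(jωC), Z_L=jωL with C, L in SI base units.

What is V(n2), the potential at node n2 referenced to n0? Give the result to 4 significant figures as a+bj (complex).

Element admittances at ω=9570 rad/s:
  Y(C1) = 0.000+0.2287j S between n2,n0
  Y(R1) = 0.02294+0.000j S between n2,n0
  Y(R2) = 0.04673+0.000j S between n2,n1
  I1: injects 0.154 A into n0 (from n1)
  Y(L1) = 0.000-0.01979j S between n1,n2
  Y(R3) = 0.2421+0.000j S between n2,n1
  Y(R4) = 0.001504+0.000j S between n0,n1
  I2: injects 0.0581 A into n2 (from n1)
Assemble and solve the 2×2 MNA system:
  V(n1)=-0.7968+0.6081j  V(n2)=-0.07028+0.6610j

-0.07028+0.6610j V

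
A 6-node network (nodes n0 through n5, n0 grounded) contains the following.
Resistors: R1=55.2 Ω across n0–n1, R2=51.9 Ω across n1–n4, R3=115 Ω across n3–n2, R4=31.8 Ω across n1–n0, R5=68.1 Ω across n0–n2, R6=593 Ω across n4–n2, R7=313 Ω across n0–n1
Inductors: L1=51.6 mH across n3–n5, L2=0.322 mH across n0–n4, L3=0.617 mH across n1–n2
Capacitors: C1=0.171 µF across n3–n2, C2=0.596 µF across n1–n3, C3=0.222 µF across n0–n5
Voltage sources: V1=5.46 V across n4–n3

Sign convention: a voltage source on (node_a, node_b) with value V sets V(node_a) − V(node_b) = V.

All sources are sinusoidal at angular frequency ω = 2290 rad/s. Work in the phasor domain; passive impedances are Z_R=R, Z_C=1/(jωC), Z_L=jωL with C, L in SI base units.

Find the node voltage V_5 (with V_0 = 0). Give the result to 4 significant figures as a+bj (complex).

-5.816+0.02608j V

Element admittances at ω=2290 rad/s:
  Y(R1) = 0.01812+0.000j S between n0,n1
  Y(R2) = 0.01927+0.000j S between n1,n4
  Y(R3) = 0.008696+0.000j S between n3,n2
  Y(L1) = 0.000-0.008463j S between n3,n5
  Y(L2) = 0.000-1.356j S between n0,n4
  Y(R4) = 0.03145+0.000j S between n1,n0
  Y(C1) = 0.000+0.0003916j S between n3,n2
  Y(C2) = 0.000+0.001365j S between n1,n3
  Y(R5) = 0.01468+0.000j S between n0,n2
  Y(R6) = 0.001686+0.000j S between n4,n2
  Y(C3) = 0.000+0.0005084j S between n0,n5
  Y(L3) = 0.000-0.7077j S between n1,n2
  Y(R7) = 0.003195+0.000j S between n0,n1
  V1: constraint V(n4)−V(n3) = 5.46
Assemble and solve the 6×6 MNA system:
  V(n1)=-0.4923-0.06964j  V(n2)=-0.4942-0.1194j  V(n3)=-5.466+0.02451j  V(n4)=-0.006182+0.02451j  V(n5)=-5.816+0.02608j
  i(V1)=-0.04343-0.01044j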